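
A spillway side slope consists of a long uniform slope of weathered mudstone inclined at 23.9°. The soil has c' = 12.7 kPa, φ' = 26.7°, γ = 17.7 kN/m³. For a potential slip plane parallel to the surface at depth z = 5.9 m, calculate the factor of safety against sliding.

FS = 1.46

For an infinite slope with a slip plane parallel to the surface (no pore pressure): FS = [c' + γz cos²β tanφ'] / [γz sinβ cosβ].
γz = 17.7·5.9 = 104.43 kN/m²
Numerator = 12.7 + 104.43·cos²23.9°·tan26.7° = 12.7 + 104.43·0.8359·0.5029 = 56.602 kPa
Denominator = 104.43·sin23.9°·cos23.9° = 104.43·0.4051·0.9143 = 38.681 kPa
FS = 56.602 / 38.681 = 1.463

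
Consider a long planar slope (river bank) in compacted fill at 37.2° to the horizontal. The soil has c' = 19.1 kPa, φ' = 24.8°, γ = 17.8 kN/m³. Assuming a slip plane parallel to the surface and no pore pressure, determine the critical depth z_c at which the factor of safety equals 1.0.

Setting FS = 1.00 in FS = [c' + γz cos²β tanφ'] / [γz sinβ cosβ] and solving for z:
z = c' / [γ cosβ (FS·sinβ − cosβ·tanφ')]
  = 19.1 / [17.8·cos37.2°·(1.00·sin37.2° − cos37.2°·tan24.8°)]
  = 19.1 / [17.8·0.7965·(1.00·0.6046 − 0.7965·0.4621)]
  = 19.1 / 3.3539 = 5.695 m

z_c = 5.69 m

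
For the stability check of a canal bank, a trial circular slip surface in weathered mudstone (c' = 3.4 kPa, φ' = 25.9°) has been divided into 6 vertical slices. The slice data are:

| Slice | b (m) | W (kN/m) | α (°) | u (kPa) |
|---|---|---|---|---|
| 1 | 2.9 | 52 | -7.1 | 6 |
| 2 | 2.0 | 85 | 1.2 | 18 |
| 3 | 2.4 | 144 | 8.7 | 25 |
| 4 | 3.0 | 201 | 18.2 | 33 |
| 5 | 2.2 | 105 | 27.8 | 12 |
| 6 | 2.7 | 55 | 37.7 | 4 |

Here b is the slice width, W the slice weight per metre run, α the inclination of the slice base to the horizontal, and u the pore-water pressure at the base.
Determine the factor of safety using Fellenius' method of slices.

Ordinary method of slices: FS = Σ[c'·Δl_i + (W_i cosα_i − u_i·Δl_i)·tanφ'] / Σ W_i sinα_i, with Δl_i = b_i / cosα_i.
Slice 1: Δl = 2.9/cos(-7.1°) = 2.922 m; N'_1 = 52·cos(-7.1°) − 6·2.922 = 34.1; c'Δl = 9.94; W sinα = -6.4
Slice 2: Δl = 2.0/cos1.2° = 2.000 m; N'_2 = 85·cos1.2° − 18·2.000 = 49.0; c'Δl = 6.80; W sinα = 1.8
Slice 3: Δl = 2.4/cos8.7° = 2.428 m; N'_3 = 144·cos8.7° − 25·2.428 = 81.6; c'Δl = 8.25; W sinα = 21.8
Slice 4: Δl = 3.0/cos18.2° = 3.158 m; N'_4 = 201·cos18.2° − 33·3.158 = 86.7; c'Δl = 10.74; W sinα = 62.8
Slice 5: Δl = 2.2/cos27.8° = 2.487 m; N'_5 = 105·cos27.8° − 12·2.487 = 63.0; c'Δl = 8.46; W sinα = 49.0
Slice 6: Δl = 2.7/cos37.7° = 3.412 m; N'_6 = 55·cos37.7° − 4·3.412 = 29.9; c'Δl = 11.60; W sinα = 33.6
Σc'Δl = 55.8 kN/m; ΣN' = 344.3 kN/m; ΣW sinα = 162.5 kN/m
Resisting = 55.8 + 344.3·tan25.9° = 55.8 + 167.2 = 223.0 kN/m
FS = 223.0 / 162.5 = 1.372

FS = 1.37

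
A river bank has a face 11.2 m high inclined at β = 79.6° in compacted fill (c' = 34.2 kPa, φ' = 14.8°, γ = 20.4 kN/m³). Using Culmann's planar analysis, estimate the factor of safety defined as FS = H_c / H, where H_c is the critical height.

FS = 0.99

H_c = (4c'/γ) · sinβ cosφ' / [1 − cos(β − φ')]
    = (4·34.2/20.4) · sin79.6°·cos14.8° / [1 − cos64.8°]
    = 6.706 · 0.9509 / 0.5742 = 11.11 m
FS = H_c / H = 11.11 / 11.2 = 0.992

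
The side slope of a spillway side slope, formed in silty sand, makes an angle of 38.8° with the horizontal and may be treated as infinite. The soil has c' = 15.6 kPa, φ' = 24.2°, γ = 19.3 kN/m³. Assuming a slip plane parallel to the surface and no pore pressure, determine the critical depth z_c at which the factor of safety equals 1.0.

z_c = 3.75 m

Setting FS = 1.00 in FS = [c' + γz cos²β tanφ'] / [γz sinβ cosβ] and solving for z:
z = c' / [γ cosβ (FS·sinβ − cosβ·tanφ')]
  = 15.6 / [19.3·cos38.8°·(1.00·sin38.8° − cos38.8°·tan24.2°)]
  = 15.6 / [19.3·0.7793·(1.00·0.6266 − 0.7793·0.4494)]
  = 15.6 / 4.1567 = 3.753 m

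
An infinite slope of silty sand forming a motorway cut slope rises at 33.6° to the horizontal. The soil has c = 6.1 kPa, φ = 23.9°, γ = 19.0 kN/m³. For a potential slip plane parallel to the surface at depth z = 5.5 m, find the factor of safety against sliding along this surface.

FS = 0.79

For an infinite slope with a slip plane parallel to the surface (no pore pressure): FS = [c + γz cos²β tanφ] / [γz sinβ cosβ].
γz = 19.0·5.5 = 104.50 kN/m²
Numerator = 6.1 + 104.50·cos²33.6°·tan23.9° = 6.1 + 104.50·0.6938·0.4431 = 38.227 kPa
Denominator = 104.50·sin33.6°·cos33.6° = 104.50·0.5534·0.8329 = 48.167 kPa
FS = 38.227 / 48.167 = 0.794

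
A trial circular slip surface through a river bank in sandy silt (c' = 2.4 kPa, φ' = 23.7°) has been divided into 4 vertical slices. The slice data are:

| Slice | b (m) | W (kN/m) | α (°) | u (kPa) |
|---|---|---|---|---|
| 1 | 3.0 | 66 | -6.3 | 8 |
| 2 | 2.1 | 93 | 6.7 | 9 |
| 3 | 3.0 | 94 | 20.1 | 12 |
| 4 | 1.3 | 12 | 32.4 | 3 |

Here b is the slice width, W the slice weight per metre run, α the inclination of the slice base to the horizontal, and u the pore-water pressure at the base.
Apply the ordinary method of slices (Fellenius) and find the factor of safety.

FS = 2.32

Ordinary method of slices: FS = Σ[c'·Δl_i + (W_i cosα_i − u_i·Δl_i)·tanφ'] / Σ W_i sinα_i, with Δl_i = b_i / cosα_i.
Slice 1: Δl = 3.0/cos(-6.3°) = 3.018 m; N'_1 = 66·cos(-6.3°) − 8·3.018 = 41.5; c'Δl = 7.24; W sinα = -7.2
Slice 2: Δl = 2.1/cos6.7° = 2.114 m; N'_2 = 93·cos6.7° − 9·2.114 = 73.3; c'Δl = 5.07; W sinα = 10.9
Slice 3: Δl = 3.0/cos20.1° = 3.195 m; N'_3 = 94·cos20.1° − 12·3.195 = 49.9; c'Δl = 7.67; W sinα = 32.3
Slice 4: Δl = 1.3/cos32.4° = 1.540 m; N'_4 = 12·cos32.4° − 3·1.540 = 5.5; c'Δl = 3.70; W sinα = 6.4
Σc'Δl = 23.7 kN/m; ΣN' = 170.2 kN/m; ΣW sinα = 42.3 kN/m
Resisting = 23.7 + 170.2·tan23.7° = 23.7 + 74.7 = 98.4 kN/m
FS = 98.4 / 42.3 = 2.324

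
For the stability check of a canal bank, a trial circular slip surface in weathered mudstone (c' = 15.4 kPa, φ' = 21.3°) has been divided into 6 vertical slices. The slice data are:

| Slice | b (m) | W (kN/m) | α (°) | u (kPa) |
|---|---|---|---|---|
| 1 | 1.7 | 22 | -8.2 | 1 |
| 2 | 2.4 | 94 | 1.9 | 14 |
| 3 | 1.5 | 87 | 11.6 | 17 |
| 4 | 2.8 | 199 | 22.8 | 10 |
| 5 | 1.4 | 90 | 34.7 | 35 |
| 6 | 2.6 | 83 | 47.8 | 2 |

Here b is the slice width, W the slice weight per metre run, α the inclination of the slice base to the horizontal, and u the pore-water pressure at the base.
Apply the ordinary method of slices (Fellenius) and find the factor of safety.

Ordinary method of slices: FS = Σ[c'·Δl_i + (W_i cosα_i − u_i·Δl_i)·tanφ'] / Σ W_i sinα_i, with Δl_i = b_i / cosα_i.
Slice 1: Δl = 1.7/cos(-8.2°) = 1.718 m; N'_1 = 22·cos(-8.2°) − 1·1.718 = 20.1; c'Δl = 26.45; W sinα = -3.1
Slice 2: Δl = 2.4/cos1.9° = 2.401 m; N'_2 = 94·cos1.9° − 14·2.401 = 60.3; c'Δl = 36.98; W sinα = 3.1
Slice 3: Δl = 1.5/cos11.6° = 1.531 m; N'_3 = 87·cos11.6° − 17·1.531 = 59.2; c'Δl = 23.58; W sinα = 17.5
Slice 4: Δl = 2.8/cos22.8° = 3.037 m; N'_4 = 199·cos22.8° − 10·3.037 = 153.1; c'Δl = 46.77; W sinα = 77.1
Slice 5: Δl = 1.4/cos34.7° = 1.703 m; N'_5 = 90·cos34.7° − 35·1.703 = 14.4; c'Δl = 26.22; W sinα = 51.2
Slice 6: Δl = 2.6/cos47.8° = 3.871 m; N'_6 = 83·cos47.8° − 2·3.871 = 48.0; c'Δl = 59.61; W sinα = 61.5
Σc'Δl = 219.6 kN/m; ΣN' = 355.1 kN/m; ΣW sinα = 207.3 kN/m
Resisting = 219.6 + 355.1·tan21.3° = 219.6 + 138.4 = 358.1 kN/m
FS = 358.1 / 207.3 = 1.727

FS = 1.73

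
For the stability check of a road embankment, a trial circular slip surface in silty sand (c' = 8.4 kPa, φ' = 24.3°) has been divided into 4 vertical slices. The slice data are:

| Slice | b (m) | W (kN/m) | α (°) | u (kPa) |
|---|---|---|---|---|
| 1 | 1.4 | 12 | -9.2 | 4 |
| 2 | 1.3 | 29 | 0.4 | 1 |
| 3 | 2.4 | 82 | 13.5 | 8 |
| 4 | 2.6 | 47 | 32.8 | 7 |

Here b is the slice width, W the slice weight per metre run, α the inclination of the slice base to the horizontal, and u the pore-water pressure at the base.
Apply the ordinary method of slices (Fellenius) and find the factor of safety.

FS = 2.80

Ordinary method of slices: FS = Σ[c'·Δl_i + (W_i cosα_i − u_i·Δl_i)·tanφ'] / Σ W_i sinα_i, with Δl_i = b_i / cosα_i.
Slice 1: Δl = 1.4/cos(-9.2°) = 1.418 m; N'_1 = 12·cos(-9.2°) − 4·1.418 = 6.2; c'Δl = 11.91; W sinα = -1.9
Slice 2: Δl = 1.3/cos0.4° = 1.300 m; N'_2 = 29·cos0.4° − 1·1.300 = 27.7; c'Δl = 10.92; W sinα = 0.2
Slice 3: Δl = 2.4/cos13.5° = 2.468 m; N'_3 = 82·cos13.5° − 8·2.468 = 60.0; c'Δl = 20.73; W sinα = 19.1
Slice 4: Δl = 2.6/cos32.8° = 3.093 m; N'_4 = 47·cos32.8° − 7·3.093 = 17.9; c'Δl = 25.98; W sinα = 25.5
Σc'Δl = 69.5 kN/m; ΣN' = 111.7 kN/m; ΣW sinα = 42.9 kN/m
Resisting = 69.5 + 111.7·tan24.3° = 69.5 + 50.4 = 120.0 kN/m
FS = 120.0 / 42.9 = 2.798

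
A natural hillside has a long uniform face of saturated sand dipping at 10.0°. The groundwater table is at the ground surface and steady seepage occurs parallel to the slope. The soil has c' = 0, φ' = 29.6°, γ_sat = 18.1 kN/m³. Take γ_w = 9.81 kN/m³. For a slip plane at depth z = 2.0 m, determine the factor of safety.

FS = 1.48

With seepage parallel to the slope and the water table at the surface, the effective normal stress on the slip plane uses the buoyant unit weight γ' = γ_sat − γ_w while the driving shear stress uses γ_sat:
FS = [c' + γ' z cos²β tanφ'] / [γ_sat z sinβ cosβ]
(For c' = 0 this reduces to FS = (γ'/γ_sat)·tanφ'/tanβ.)
γ' = 18.1 − 9.81 = 8.29 kN/m³
Numerator = 0.0 + 8.29·2.0·cos²10.0°·tan29.6° = 0.0 + 8.29·2.0·0.9698·0.5681 = 9.135 kPa
Denominator = 18.1·2.0·sin10.0°·cos10.0° = 18.1·2.0·0.1736·0.9848 = 6.191 kPa
FS = 9.135 / 6.191 = 1.476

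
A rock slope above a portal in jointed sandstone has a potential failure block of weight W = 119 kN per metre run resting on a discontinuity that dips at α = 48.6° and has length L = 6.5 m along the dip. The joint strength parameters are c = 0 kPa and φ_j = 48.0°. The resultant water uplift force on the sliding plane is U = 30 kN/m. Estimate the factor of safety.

Resolving the block weight along and normal to the plane and applying the Mohr–Coulomb strength on the joint:
N' = W cosα − U = 119·cos48.6° − 30 = 48.7 kN/m
Driving force T = W sinα = 119·sin48.6° = 89.3 kN/m
Resisting force R = c·L + N'·tanφ_j = 0·6.5 + 48.7·tan48.0° = 0.0 + 54.1 = 54.1 kN/m
FS = R / T = 54.1 / 89.3 = 0.606

FS = 0.61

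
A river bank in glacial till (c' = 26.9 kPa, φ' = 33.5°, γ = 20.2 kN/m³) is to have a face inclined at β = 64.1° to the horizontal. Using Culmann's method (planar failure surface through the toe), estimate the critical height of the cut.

H_c = 28.69 m

Culmann's analysis gives the critical failure plane at α_cr = (β + φ')/2 = (64.1 + 33.5)/2 = 48.8°, and the critical height
H_c = (4c'/γ) · sinβ cosφ' / [1 − cos(β − φ')]
    = (4·26.9/20.2) · sin64.1°·cos33.5° / [1 − cos(30.6°)]
    = 5.327 · 0.8996·0.8339 / [1 − 0.8607]
    = 5.327 · 0.7501 / 0.1393
    = 28.69 m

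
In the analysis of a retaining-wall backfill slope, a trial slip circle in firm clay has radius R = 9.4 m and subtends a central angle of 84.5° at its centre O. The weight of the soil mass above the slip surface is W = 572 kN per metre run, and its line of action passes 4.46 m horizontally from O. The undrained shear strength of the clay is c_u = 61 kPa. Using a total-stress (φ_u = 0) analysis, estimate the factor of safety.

Taking moments about the centre O, the resisting moment is provided by the undrained shear strength acting along the arc:
Arc length L_a = R·θ = 9.4·(84.5°·π/180) = 9.4·1.4748 = 13.86 m
M_R = c_u·L_a·R = 61·13.86·9.4 = 7949.1 kN·m/m
M_D = W·d = 572·4.46 = 2551.1 kN·m/m
FS = M_R / M_D = 7949.1 / 2551.1 = 3.116

FS = 3.12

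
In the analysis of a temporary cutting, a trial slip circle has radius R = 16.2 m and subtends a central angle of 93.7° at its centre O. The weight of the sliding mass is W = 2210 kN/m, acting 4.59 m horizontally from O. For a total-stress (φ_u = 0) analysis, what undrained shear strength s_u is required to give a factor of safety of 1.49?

s_u = 35.2 kPa

FS = s_u·L_a·R / (W·d), so s_u = FS·W·d / (L_a·R).
Arc length L_a = R·θ = 16.2·(93.7°·π/180) = 16.2·1.6354 = 26.49 m
s_u = 1.49·2210·4.59 / (26.49·16.2) = 15114.4 / 429.19 = 35.22 kPa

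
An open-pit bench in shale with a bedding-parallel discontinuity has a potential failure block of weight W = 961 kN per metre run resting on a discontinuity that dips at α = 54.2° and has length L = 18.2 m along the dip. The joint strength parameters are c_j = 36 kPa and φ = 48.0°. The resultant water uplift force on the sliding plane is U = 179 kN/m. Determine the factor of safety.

FS = 1.39

Resolving the block weight along and normal to the plane and applying the Mohr–Coulomb strength on the joint:
N' = W cosα − U = 961·cos54.2° − 179 = 383.1 kN/m
Driving force T = W sinα = 961·sin54.2° = 779.4 kN/m
Resisting force R = c_j·L + N'·tanφ = 36·18.2 + 383.1·tan48.0° = 655.2 + 425.5 = 1080.7 kN/m
FS = R / T = 1080.7 / 779.4 = 1.387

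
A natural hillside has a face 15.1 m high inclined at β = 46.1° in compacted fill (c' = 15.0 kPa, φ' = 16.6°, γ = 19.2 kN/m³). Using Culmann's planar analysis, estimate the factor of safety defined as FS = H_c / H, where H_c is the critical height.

FS = 1.10

H_c = (4c'/γ) · sinβ cosφ' / [1 − cos(β − φ')]
    = (4·15.0/19.2) · sin46.1°·cos16.6° / [1 − cos29.5°]
    = 3.125 · 0.6905 / 0.1296 = 16.64 m
FS = H_c / H = 16.64 / 15.1 = 1.102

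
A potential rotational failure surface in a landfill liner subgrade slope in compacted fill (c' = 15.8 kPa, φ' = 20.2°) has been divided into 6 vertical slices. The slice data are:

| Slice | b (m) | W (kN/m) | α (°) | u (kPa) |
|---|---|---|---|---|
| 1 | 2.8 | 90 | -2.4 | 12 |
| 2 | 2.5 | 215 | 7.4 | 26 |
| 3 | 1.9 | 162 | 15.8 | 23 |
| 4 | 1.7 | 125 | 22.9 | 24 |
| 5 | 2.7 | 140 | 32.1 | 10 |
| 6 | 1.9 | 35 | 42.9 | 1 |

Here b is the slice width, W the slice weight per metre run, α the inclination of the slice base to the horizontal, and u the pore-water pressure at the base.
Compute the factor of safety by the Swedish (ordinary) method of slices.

FS = 1.94

Ordinary method of slices: FS = Σ[c'·Δl_i + (W_i cosα_i − u_i·Δl_i)·tanφ'] / Σ W_i sinα_i, with Δl_i = b_i / cosα_i.
Slice 1: Δl = 2.8/cos(-2.4°) = 2.802 m; N'_1 = 90·cos(-2.4°) − 12·2.802 = 56.3; c'Δl = 44.28; W sinα = -3.8
Slice 2: Δl = 2.5/cos7.4° = 2.521 m; N'_2 = 215·cos7.4° − 26·2.521 = 147.7; c'Δl = 39.83; W sinα = 27.7
Slice 3: Δl = 1.9/cos15.8° = 1.975 m; N'_3 = 162·cos15.8° − 23·1.975 = 110.5; c'Δl = 31.20; W sinα = 44.1
Slice 4: Δl = 1.7/cos22.9° = 1.845 m; N'_4 = 125·cos22.9° − 24·1.845 = 70.9; c'Δl = 29.16; W sinα = 48.6
Slice 5: Δl = 2.7/cos32.1° = 3.187 m; N'_5 = 140·cos32.1° − 10·3.187 = 86.7; c'Δl = 50.36; W sinα = 74.4
Slice 6: Δl = 1.9/cos42.9° = 2.594 m; N'_6 = 35·cos42.9° − 1·2.594 = 23.0; c'Δl = 40.98; W sinα = 23.8
Σc'Δl = 235.8 kN/m; ΣN' = 495.0 kN/m; ΣW sinα = 214.9 kN/m
Resisting = 235.8 + 495.0·tan20.2° = 235.8 + 182.1 = 417.9 kN/m
FS = 417.9 / 214.9 = 1.945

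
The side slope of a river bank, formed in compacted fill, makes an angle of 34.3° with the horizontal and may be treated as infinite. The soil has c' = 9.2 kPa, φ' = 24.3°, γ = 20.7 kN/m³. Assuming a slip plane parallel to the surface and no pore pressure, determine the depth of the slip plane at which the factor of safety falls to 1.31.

Setting FS = 1.31 in FS = [c' + γz cos²β tanφ'] / [γz sinβ cosβ] and solving for z:
z = c' / [γ cosβ (FS·sinβ − cosβ·tanφ')]
  = 9.2 / [20.7·cos34.3°·(1.31·sin34.3° − cos34.3°·tan24.3°)]
  = 9.2 / [20.7·0.8261·(1.31·0.5635 − 0.8261·0.4515)]
  = 9.2 / 6.2454 = 1.473 m

z = 1.47 m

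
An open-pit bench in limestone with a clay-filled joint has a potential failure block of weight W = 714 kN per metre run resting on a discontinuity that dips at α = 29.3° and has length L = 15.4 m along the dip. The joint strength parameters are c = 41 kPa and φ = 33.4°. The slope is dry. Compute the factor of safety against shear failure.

FS = 2.98

Resolving the block weight along and normal to the plane and applying the Mohr–Coulomb strength on the joint:
N' = W cosα = 714·cos29.3° = 622.7 kN/m
Driving force T = W sinα = 714·sin29.3° = 349.4 kN/m
Resisting force R = c·L + N'·tanφ = 41·15.4 + 622.7·tan33.4° = 631.4 + 410.6 = 1042.0 kN/m
FS = R / T = 1042.0 / 349.4 = 2.982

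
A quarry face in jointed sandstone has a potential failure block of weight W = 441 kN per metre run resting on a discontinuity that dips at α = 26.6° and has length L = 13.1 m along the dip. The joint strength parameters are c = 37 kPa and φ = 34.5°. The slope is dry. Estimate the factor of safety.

Resolving the block weight along and normal to the plane and applying the Mohr–Coulomb strength on the joint:
N' = W cosα = 441·cos26.6° = 394.3 kN/m
Driving force T = W sinα = 441·sin26.6° = 197.5 kN/m
Resisting force R = c·L + N'·tanφ = 37·13.1 + 394.3·tan34.5° = 484.7 + 271.0 = 755.7 kN/m
FS = R / T = 755.7 / 197.5 = 3.827

FS = 3.83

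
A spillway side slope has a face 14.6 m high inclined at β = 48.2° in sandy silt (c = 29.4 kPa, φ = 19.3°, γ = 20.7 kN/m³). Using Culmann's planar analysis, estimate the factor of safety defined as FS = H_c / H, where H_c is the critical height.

H_c = (4c/γ) · sinβ cosφ / [1 − cos(β − φ)]
    = (4·29.4/20.7) · sin48.2°·cos19.3° / [1 − cos28.9°]
    = 5.681 · 0.7036 / 0.1245 = 32.10 m
FS = H_c / H = 32.10 / 14.6 = 2.198

FS = 2.20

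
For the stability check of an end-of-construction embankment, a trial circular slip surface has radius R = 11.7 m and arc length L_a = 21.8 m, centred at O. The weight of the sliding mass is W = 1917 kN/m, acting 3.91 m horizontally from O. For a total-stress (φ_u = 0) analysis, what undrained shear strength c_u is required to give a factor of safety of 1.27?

c_u = 37.3 kPa

FS = c_u·L_a·R / (W·d), so c_u = FS·W·d / (L_a·R).
c_u = 1.27·1917·3.91 / (21.80·11.7) = 9519.2 / 255.06 = 37.32 kPa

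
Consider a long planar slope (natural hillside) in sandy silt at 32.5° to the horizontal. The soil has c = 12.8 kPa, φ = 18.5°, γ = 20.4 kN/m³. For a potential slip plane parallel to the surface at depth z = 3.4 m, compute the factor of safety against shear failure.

FS = 0.93

For an infinite slope with a slip plane parallel to the surface (no pore pressure): FS = [c + γz cos²β tanφ] / [γz sinβ cosβ].
γz = 20.4·3.4 = 69.36 kN/m²
Numerator = 12.8 + 69.36·cos²32.5°·tan18.5° = 12.8 + 69.36·0.7113·0.3346 = 29.308 kPa
Denominator = 69.36·sin32.5°·cos32.5° = 69.36·0.5373·0.8434 = 31.431 kPa
FS = 29.308 / 31.431 = 0.932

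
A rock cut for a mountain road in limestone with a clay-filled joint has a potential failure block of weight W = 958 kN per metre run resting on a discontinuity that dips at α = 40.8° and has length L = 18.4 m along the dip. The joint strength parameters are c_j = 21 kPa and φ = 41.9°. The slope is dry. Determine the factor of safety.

Resolving the block weight along and normal to the plane and applying the Mohr–Coulomb strength on the joint:
N' = W cosα = 958·cos40.8° = 725.2 kN/m
Driving force T = W sinα = 958·sin40.8° = 626.0 kN/m
Resisting force R = c_j·L + N'·tanφ = 21·18.4 + 725.2·tan41.9° = 386.4 + 650.7 = 1037.1 kN/m
FS = R / T = 1037.1 / 626.0 = 1.657

FS = 1.66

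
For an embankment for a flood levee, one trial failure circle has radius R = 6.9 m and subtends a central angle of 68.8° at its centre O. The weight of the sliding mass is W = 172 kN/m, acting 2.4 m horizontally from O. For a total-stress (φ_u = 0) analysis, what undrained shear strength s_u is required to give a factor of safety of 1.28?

FS = s_u·L_a·R / (W·d), so s_u = FS·W·d / (L_a·R).
Arc length L_a = R·θ = 6.9·(68.8°·π/180) = 6.9·1.2008 = 8.29 m
s_u = 1.28·172·2.4 / (8.29·6.9) = 528.4 / 57.17 = 9.24 kPa

s_u = 9.2 kPa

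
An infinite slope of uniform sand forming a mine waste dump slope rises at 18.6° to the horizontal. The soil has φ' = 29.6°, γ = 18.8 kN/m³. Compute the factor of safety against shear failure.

For a dry cohesionless infinite slope the factor of safety is FS = tanφ' / tanβ.
FS = tan29.6° / tan18.6° = 0.5681 / 0.3365 = 1.688

FS = 1.69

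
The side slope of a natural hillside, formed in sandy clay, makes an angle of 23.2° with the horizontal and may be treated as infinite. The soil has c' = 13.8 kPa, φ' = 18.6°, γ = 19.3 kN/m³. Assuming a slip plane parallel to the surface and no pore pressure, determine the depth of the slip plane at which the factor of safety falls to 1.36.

Setting FS = 1.36 in FS = [c' + γz cos²β tanφ'] / [γz sinβ cosβ] and solving for z:
z = c' / [γ cosβ (FS·sinβ − cosβ·tanφ')]
  = 13.8 / [19.3·cos23.2°·(1.36·sin23.2° − cos23.2°·tan18.6°)]
  = 13.8 / [19.3·0.9191·(1.36·0.3939 − 0.9191·0.3365)]
  = 13.8 / 4.0169 = 3.436 m

z = 3.44 m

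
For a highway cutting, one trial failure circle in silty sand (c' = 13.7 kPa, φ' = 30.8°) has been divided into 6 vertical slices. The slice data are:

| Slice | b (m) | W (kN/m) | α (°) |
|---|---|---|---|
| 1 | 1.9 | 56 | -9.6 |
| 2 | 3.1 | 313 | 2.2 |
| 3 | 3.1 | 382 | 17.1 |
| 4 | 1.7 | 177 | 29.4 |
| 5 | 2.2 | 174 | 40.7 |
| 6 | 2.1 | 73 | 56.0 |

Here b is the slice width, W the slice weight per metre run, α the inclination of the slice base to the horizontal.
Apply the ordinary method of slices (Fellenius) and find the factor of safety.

Ordinary method of slices: FS = Σ[c'·Δl_i + (W_i cosα_i)·tanφ'] / Σ W_i sinα_i, with Δl_i = b_i / cosα_i.
Slice 1: Δl = 1.9/cos(-9.6°) = 1.927 m; N'_1 = 56·cos(-9.6°) = 55.2; c'Δl = 26.40; W sinα = -9.3
Slice 2: Δl = 3.1/cos2.2° = 3.102 m; N'_2 = 313·cos2.2° = 312.8; c'Δl = 42.50; W sinα = 12.0
Slice 3: Δl = 3.1/cos17.1° = 3.243 m; N'_3 = 382·cos17.1° = 365.1; c'Δl = 44.43; W sinα = 112.3
Slice 4: Δl = 1.7/cos29.4° = 1.951 m; N'_4 = 177·cos29.4° = 154.2; c'Δl = 26.73; W sinα = 86.9
Slice 5: Δl = 2.2/cos40.7° = 2.902 m; N'_5 = 174·cos40.7° = 131.9; c'Δl = 39.76; W sinα = 113.5
Slice 6: Δl = 2.1/cos56.0° = 3.755 m; N'_6 = 73·cos56.0° = 40.8; c'Δl = 51.45; W sinα = 60.5
Σc'Δl = 231.3 kN/m; ΣN' = 1060.0 kN/m; ΣW sinα = 375.9 kN/m
Resisting = 231.3 + 1060.0·tan30.8° = 231.3 + 631.9 = 863.2 kN/m
FS = 863.2 / 375.9 = 2.296

FS = 2.30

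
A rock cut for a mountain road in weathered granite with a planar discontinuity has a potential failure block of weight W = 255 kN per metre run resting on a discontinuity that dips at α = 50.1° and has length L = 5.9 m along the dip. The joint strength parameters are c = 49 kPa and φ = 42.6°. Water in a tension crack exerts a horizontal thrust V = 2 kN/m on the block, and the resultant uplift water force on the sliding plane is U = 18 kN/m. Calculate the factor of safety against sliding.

Resolving the block weight along and normal to the plane and applying the Mohr–Coulomb strength on the joint:
N' = W cosα − U − V sinα = 255·cos50.1° − 18 − 2·sin50.1° = 144.0 kN/m
Driving force T = W sinα + V cosα = 255·sin50.1° + 2·cos50.1° = 196.9 kN/m
Resisting force R = c·L + N'·tanφ = 49·5.9 + 144.0·tan42.6° = 289.1 + 132.4 = 421.5 kN/m
FS = R / T = 421.5 / 196.9 = 2.141

FS = 2.14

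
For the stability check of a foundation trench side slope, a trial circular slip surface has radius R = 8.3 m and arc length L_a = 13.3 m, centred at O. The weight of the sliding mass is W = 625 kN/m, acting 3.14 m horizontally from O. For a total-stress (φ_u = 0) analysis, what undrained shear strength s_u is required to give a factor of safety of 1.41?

FS = s_u·L_a·R / (W·d), so s_u = FS·W·d / (L_a·R).
s_u = 1.41·625·3.14 / (13.30·8.3) = 2767.1 / 110.39 = 25.07 kPa

s_u = 25.1 kPa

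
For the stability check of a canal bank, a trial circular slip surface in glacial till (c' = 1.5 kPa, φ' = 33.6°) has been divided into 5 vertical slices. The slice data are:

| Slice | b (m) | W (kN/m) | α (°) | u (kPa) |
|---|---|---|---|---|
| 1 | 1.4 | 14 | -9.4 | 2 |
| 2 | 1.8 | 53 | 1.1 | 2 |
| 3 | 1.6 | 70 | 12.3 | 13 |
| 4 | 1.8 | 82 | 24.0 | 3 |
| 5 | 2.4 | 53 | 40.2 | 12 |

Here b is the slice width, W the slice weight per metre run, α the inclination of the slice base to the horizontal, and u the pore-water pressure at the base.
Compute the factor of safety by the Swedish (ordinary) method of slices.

FS = 1.65

Ordinary method of slices: FS = Σ[c'·Δl_i + (W_i cosα_i − u_i·Δl_i)·tanφ'] / Σ W_i sinα_i, with Δl_i = b_i / cosα_i.
Slice 1: Δl = 1.4/cos(-9.4°) = 1.419 m; N'_1 = 14·cos(-9.4°) − 2·1.419 = 11.0; c'Δl = 2.13; W sinα = -2.3
Slice 2: Δl = 1.8/cos1.1° = 1.800 m; N'_2 = 53·cos1.1° − 2·1.800 = 49.4; c'Δl = 2.70; W sinα = 1.0
Slice 3: Δl = 1.6/cos12.3° = 1.638 m; N'_3 = 70·cos12.3° − 13·1.638 = 47.1; c'Δl = 2.46; W sinα = 14.9
Slice 4: Δl = 1.8/cos24.0° = 1.970 m; N'_4 = 82·cos24.0° − 3·1.970 = 69.0; c'Δl = 2.96; W sinα = 33.4
Slice 5: Δl = 2.4/cos40.2° = 3.142 m; N'_5 = 53·cos40.2° − 12·3.142 = 2.8; c'Δl = 4.71; W sinα = 34.2
Σc'Δl = 15.0 kN/m; ΣN' = 179.2 kN/m; ΣW sinα = 81.2 kN/m
Resisting = 15.0 + 179.2·tan33.6° = 15.0 + 119.1 = 134.0 kN/m
FS = 134.0 / 81.2 = 1.651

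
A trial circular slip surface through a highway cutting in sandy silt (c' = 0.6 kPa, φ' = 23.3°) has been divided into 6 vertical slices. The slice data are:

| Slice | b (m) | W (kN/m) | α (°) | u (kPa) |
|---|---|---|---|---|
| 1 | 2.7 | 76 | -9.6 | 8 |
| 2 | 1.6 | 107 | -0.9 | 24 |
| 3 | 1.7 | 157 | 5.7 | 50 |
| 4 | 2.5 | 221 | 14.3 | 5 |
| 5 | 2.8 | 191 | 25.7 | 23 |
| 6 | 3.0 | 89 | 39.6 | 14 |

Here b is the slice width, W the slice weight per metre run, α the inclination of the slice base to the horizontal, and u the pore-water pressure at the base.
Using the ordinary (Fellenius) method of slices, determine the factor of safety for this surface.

FS = 1.17

Ordinary method of slices: FS = Σ[c'·Δl_i + (W_i cosα_i − u_i·Δl_i)·tanφ'] / Σ W_i sinα_i, with Δl_i = b_i / cosα_i.
Slice 1: Δl = 2.7/cos(-9.6°) = 2.738 m; N'_1 = 76·cos(-9.6°) − 8·2.738 = 53.0; c'Δl = 1.64; W sinα = -12.7
Slice 2: Δl = 1.6/cos(-0.9°) = 1.600 m; N'_2 = 107·cos(-0.9°) − 24·1.600 = 68.6; c'Δl = 0.96; W sinα = -1.7
Slice 3: Δl = 1.7/cos5.7° = 1.708 m; N'_3 = 157·cos5.7° − 50·1.708 = 70.8; c'Δl = 1.03; W sinα = 15.6
Slice 4: Δl = 2.5/cos14.3° = 2.580 m; N'_4 = 221·cos14.3° − 5·2.580 = 201.3; c'Δl = 1.55; W sinα = 54.6
Slice 5: Δl = 2.8/cos25.7° = 3.107 m; N'_5 = 191·cos25.7° − 23·3.107 = 100.6; c'Δl = 1.86; W sinα = 82.8
Slice 6: Δl = 3.0/cos39.6° = 3.894 m; N'_6 = 89·cos39.6° − 14·3.894 = 14.1; c'Δl = 2.34; W sinα = 56.7
Σc'Δl = 9.4 kN/m; ΣN' = 508.4 kN/m; ΣW sinα = 195.4 kN/m
Resisting = 9.4 + 508.4·tan23.3° = 9.4 + 218.9 = 228.3 kN/m
FS = 228.3 / 195.4 = 1.169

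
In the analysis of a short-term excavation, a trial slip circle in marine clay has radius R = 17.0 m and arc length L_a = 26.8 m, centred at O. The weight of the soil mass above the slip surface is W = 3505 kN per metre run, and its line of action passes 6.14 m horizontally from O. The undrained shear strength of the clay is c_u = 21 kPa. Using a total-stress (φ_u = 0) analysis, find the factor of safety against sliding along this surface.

Taking moments about the centre O, the resisting moment is provided by the undrained shear strength acting along the arc:
M_R = c_u·L_a·R = 21·26.80·17.0 = 9567.6 kN·m/m
M_D = W·d = 3505·6.14 = 21520.7 kN·m/m
FS = M_R / M_D = 9567.6 / 21520.7 = 0.445

FS = 0.44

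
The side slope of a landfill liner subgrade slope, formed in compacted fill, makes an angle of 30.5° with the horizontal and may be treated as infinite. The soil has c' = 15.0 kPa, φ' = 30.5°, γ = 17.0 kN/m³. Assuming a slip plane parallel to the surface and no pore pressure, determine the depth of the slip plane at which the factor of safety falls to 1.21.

z = 9.61 m

Setting FS = 1.21 in FS = [c' + γz cos²β tanφ'] / [γz sinβ cosβ] and solving for z:
z = c' / [γ cosβ (FS·sinβ − cosβ·tanφ')]
  = 15.0 / [17.0·cos30.5°·(1.21·sin30.5° − cos30.5°·tan30.5°)]
  = 15.0 / [17.0·0.8616·(1.21·0.5075 − 0.8616·0.5890)]
  = 15.0 / 1.5612 = 9.608 m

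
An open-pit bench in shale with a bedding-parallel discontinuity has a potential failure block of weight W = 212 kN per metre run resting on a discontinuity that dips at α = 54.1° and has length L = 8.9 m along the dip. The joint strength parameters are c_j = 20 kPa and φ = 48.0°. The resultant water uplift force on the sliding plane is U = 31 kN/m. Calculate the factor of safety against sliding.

FS = 1.64

Resolving the block weight along and normal to the plane and applying the Mohr–Coulomb strength on the joint:
N' = W cosα − U = 212·cos54.1° − 31 = 93.3 kN/m
Driving force T = W sinα = 212·sin54.1° = 171.7 kN/m
Resisting force R = c_j·L + N'·tanφ = 20·8.9 + 93.3·tan48.0° = 178.0 + 103.6 = 281.6 kN/m
FS = R / T = 281.6 / 171.7 = 1.640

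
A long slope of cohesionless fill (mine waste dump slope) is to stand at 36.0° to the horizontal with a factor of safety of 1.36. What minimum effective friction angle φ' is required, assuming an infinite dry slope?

φ' = 44.7°

FS = tanφ'/tanβ ⇒ tanφ' = FS · tanβ = 1.36 · tan36.0° = 0.9881
φ' = arctan(0.9881) = 44.66°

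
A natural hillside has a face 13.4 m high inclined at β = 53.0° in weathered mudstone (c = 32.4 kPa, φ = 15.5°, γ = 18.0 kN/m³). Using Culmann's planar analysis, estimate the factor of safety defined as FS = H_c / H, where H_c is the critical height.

FS = 2.00

H_c = (4c/γ) · sinβ cosφ / [1 − cos(β − φ)]
    = (4·32.4/18.0) · sin53.0°·cos15.5° / [1 − cos37.5°]
    = 7.200 · 0.7696 / 0.2066 = 26.81 m
FS = H_c / H = 26.81 / 13.4 = 2.001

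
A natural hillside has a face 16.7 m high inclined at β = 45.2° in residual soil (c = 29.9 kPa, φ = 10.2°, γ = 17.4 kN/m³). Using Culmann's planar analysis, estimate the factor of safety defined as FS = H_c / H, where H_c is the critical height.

H_c = (4c/γ) · sinβ cosφ / [1 − cos(β − φ)]
    = (4·29.9/17.4) · sin45.2°·cos10.2° / [1 − cos35.0°]
    = 6.874 · 0.6984 / 0.1808 = 26.54 m
FS = H_c / H = 26.54 / 16.7 = 1.589

FS = 1.59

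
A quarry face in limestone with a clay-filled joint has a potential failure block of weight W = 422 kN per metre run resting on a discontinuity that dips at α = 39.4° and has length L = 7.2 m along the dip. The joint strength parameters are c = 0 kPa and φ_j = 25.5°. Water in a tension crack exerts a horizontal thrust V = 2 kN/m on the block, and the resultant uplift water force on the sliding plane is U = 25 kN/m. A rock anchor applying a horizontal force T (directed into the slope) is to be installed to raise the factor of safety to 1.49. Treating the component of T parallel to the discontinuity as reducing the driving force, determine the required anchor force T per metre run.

Resolving forces along and normal to the sliding plane, with the horizontal anchor force T adding T·sinα to the effective normal force and T·cosα acting up the plane against the driving force:
FS = [cL + (W cosα − U − V sinα + T sinα) tanφ_j] / [W sinα + V cosα − T cosα]
Without the anchor: N' = 299.8 kN/m, driving T_d = 269.4 kN/m, resisting R = 0·7.2 + 299.8·tan25.5° = 143.0 kN/m, FS = 0.53.
Setting FS = 1.49 and solving for T:
1.49·(269.4 − T cos39.4°) = 143.0 + T sin39.4°·tan25.5°
T·(sin39.4°·tan25.5° + 1.49·cos39.4°) = 1.49·269.4 − 143.0
T·(0.6347·0.4770 + 1.49·0.7727) = 401.4 − 143.0 = 258.4
T·1.4541 = 258.4
T = 177.7 kN/m

T = 178 kN/m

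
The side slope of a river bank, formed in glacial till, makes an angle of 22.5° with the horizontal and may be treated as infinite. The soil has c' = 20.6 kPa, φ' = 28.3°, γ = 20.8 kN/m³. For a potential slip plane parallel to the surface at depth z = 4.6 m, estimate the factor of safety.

FS = 1.91

For an infinite slope with a slip plane parallel to the surface (no pore pressure): FS = [c' + γz cos²β tanφ'] / [γz sinβ cosβ].
γz = 20.8·4.6 = 95.68 kN/m²
Numerator = 20.6 + 95.68·cos²22.5°·tan28.3° = 20.6 + 95.68·0.8536·0.5384 = 64.574 kPa
Denominator = 95.68·sin22.5°·cos22.5° = 95.68·0.3827·0.9239 = 33.828 kPa
FS = 64.574 / 33.828 = 1.909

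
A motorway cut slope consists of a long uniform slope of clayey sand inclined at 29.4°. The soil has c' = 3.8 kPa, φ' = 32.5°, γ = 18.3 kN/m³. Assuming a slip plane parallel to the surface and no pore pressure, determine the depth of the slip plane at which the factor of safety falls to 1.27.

z = 3.48 m

Setting FS = 1.27 in FS = [c' + γz cos²β tanφ'] / [γz sinβ cosβ] and solving for z:
z = c' / [γ cosβ (FS·sinβ − cosβ·tanφ')]
  = 3.8 / [18.3·cos29.4°·(1.27·sin29.4° − cos29.4°·tan32.5°)]
  = 3.8 / [18.3·0.8712·(1.27·0.4909 − 0.8712·0.6371)]
  = 3.8 / 1.0909 = 3.483 m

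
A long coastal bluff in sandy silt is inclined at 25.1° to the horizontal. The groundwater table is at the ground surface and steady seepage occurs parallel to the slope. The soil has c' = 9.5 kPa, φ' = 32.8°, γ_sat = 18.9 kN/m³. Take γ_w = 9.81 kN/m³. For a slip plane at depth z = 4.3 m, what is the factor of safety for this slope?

With seepage parallel to the slope and the water table at the surface, the effective normal stress on the slip plane uses the buoyant unit weight γ' = γ_sat − γ_w while the driving shear stress uses γ_sat:
FS = [c' + γ' z cos²β tanφ'] / [γ_sat z sinβ cosβ]
γ' = 18.9 − 9.81 = 9.09 kN/m³
Numerator = 9.5 + 9.09·4.3·cos²25.1°·tan32.8° = 9.5 + 9.09·4.3·0.8201·0.6445 = 30.157 kPa
Denominator = 18.9·4.3·sin25.1°·cos25.1° = 18.9·4.3·0.4242·0.9056 = 31.219 kPa
FS = 30.157 / 31.219 = 0.966

FS = 0.97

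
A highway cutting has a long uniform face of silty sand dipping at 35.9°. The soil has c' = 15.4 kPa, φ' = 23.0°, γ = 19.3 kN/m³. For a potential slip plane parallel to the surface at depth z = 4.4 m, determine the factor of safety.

FS = 0.97

For an infinite slope with a slip plane parallel to the surface (no pore pressure): FS = [c' + γz cos²β tanφ'] / [γz sinβ cosβ].
γz = 19.3·4.4 = 84.92 kN/m²
Numerator = 15.4 + 84.92·cos²35.9°·tan23.0° = 15.4 + 84.92·0.6562·0.4245 = 39.052 kPa
Denominator = 84.92·sin35.9°·cos35.9° = 84.92·0.5864·0.8100 = 40.336 kPa
FS = 39.052 / 40.336 = 0.968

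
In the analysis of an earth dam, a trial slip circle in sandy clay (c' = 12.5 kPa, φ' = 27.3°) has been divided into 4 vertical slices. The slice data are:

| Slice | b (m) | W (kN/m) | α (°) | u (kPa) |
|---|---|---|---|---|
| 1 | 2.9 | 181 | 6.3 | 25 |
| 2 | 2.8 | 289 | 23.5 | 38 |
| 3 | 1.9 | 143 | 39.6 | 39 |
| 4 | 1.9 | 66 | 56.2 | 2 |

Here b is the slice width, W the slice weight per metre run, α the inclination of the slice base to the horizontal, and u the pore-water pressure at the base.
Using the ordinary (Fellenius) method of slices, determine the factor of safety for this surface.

FS = 1.08

Ordinary method of slices: FS = Σ[c'·Δl_i + (W_i cosα_i − u_i·Δl_i)·tanφ'] / Σ W_i sinα_i, with Δl_i = b_i / cosα_i.
Slice 1: Δl = 2.9/cos6.3° = 2.918 m; N'_1 = 181·cos6.3° − 25·2.918 = 107.0; c'Δl = 36.47; W sinα = 19.9
Slice 2: Δl = 2.8/cos23.5° = 3.053 m; N'_2 = 289·cos23.5° − 38·3.053 = 149.0; c'Δl = 38.17; W sinα = 115.2
Slice 3: Δl = 1.9/cos39.6° = 2.466 m; N'_3 = 143·cos39.6° − 39·2.466 = 14.0; c'Δl = 30.82; W sinα = 91.2
Slice 4: Δl = 1.9/cos56.2° = 3.415 m; N'_4 = 66·cos56.2° − 2·3.415 = 29.9; c'Δl = 42.69; W sinα = 54.8
Σc'Δl = 148.2 kN/m; ΣN' = 299.9 kN/m; ΣW sinα = 281.1 kN/m
Resisting = 148.2 + 299.9·tan27.3° = 148.2 + 154.8 = 302.9 kN/m
FS = 302.9 / 281.1 = 1.078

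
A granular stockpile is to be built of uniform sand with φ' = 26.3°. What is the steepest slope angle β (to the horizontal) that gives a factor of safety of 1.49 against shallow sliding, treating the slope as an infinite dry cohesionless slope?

For an infinite dry cohesionless slope FS = tanφ'/tanβ, so tanβ = tanφ' / FS.
tanβ = tan26.3° / 1.49 = 0.4942 / 1.49 = 0.3317
β = arctan(0.3317) = 18.35°

β = 18.4°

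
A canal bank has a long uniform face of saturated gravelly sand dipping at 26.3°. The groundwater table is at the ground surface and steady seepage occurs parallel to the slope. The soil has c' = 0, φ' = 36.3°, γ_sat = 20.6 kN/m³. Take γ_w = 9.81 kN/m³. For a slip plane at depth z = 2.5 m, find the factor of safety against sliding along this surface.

With seepage parallel to the slope and the water table at the surface, the effective normal stress on the slip plane uses the buoyant unit weight γ' = γ_sat − γ_w while the driving shear stress uses γ_sat:
FS = [c' + γ' z cos²β tanφ'] / [γ_sat z sinβ cosβ]
(For c' = 0 this reduces to FS = (γ'/γ_sat)·tanφ'/tanβ.)
γ' = 20.6 − 9.81 = 10.79 kN/m³
Numerator = 0.0 + 10.79·2.5·cos²26.3°·tan36.3° = 0.0 + 10.79·2.5·0.8037·0.7346 = 15.925 kPa
Denominator = 20.6·2.5·sin26.3°·cos26.3° = 20.6·2.5·0.4431·0.8965 = 20.456 kPa
FS = 15.925 / 20.456 = 0.779

FS = 0.78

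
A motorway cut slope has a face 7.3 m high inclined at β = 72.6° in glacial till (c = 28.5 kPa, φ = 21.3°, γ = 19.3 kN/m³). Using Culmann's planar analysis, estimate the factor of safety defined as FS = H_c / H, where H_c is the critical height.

H_c = (4c/γ) · sinβ cosφ / [1 − cos(β − φ)]
    = (4·28.5/19.3) · sin72.6°·cos21.3° / [1 − cos51.3°]
    = 5.907 · 0.8891 / 0.3748 = 14.01 m
FS = H_c / H = 14.01 / 7.3 = 1.920

FS = 1.92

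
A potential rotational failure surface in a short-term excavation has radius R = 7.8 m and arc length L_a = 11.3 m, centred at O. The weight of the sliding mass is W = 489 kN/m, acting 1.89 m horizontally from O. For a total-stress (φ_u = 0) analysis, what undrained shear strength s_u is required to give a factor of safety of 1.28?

FS = s_u·L_a·R / (W·d), so s_u = FS·W·d / (L_a·R).
s_u = 1.28·489·1.89 / (11.30·7.8) = 1183.0 / 88.14 = 13.42 kPa

s_u = 13.4 kPa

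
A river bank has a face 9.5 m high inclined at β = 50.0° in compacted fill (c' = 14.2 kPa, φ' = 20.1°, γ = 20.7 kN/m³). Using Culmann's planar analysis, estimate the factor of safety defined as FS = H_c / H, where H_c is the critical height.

H_c = (4c'/γ) · sinβ cosφ' / [1 − cos(β − φ')]
    = (4·14.2/20.7) · sin50.0°·cos20.1° / [1 − cos29.9°]
    = 2.744 · 0.7194 / 0.1331 = 14.83 m
FS = H_c / H = 14.83 / 9.5 = 1.561

FS = 1.56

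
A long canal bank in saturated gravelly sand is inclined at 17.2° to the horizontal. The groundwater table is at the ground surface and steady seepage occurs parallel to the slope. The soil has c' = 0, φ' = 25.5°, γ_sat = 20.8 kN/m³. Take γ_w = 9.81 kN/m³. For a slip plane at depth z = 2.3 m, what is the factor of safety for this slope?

FS = 0.81

With seepage parallel to the slope and the water table at the surface, the effective normal stress on the slip plane uses the buoyant unit weight γ' = γ_sat − γ_w while the driving shear stress uses γ_sat:
FS = [c' + γ' z cos²β tanφ'] / [γ_sat z sinβ cosβ]
(For c' = 0 this reduces to FS = (γ'/γ_sat)·tanφ'/tanβ.)
γ' = 20.8 − 9.81 = 10.99 kN/m³
Numerator = 0.0 + 10.99·2.3·cos²17.2°·tan25.5° = 0.0 + 10.99·2.3·0.9126·0.4770 = 11.002 kPa
Denominator = 20.8·2.3·sin17.2°·cos17.2° = 20.8·2.3·0.2957·0.9553 = 13.514 kPa
FS = 11.002 / 13.514 = 0.814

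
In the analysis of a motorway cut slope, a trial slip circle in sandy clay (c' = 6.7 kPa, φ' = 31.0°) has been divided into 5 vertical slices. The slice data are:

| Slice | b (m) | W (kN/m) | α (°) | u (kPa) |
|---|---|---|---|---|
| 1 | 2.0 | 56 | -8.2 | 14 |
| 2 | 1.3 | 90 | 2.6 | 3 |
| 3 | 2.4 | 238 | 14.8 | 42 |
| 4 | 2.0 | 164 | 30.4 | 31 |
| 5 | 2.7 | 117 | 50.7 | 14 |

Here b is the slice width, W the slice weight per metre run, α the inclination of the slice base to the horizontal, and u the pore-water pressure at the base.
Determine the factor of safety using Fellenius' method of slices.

FS = 1.20

Ordinary method of slices: FS = Σ[c'·Δl_i + (W_i cosα_i − u_i·Δl_i)·tanφ'] / Σ W_i sinα_i, with Δl_i = b_i / cosα_i.
Slice 1: Δl = 2.0/cos(-8.2°) = 2.021 m; N'_1 = 56·cos(-8.2°) − 14·2.021 = 27.1; c'Δl = 13.54; W sinα = -8.0
Slice 2: Δl = 1.3/cos2.6° = 1.301 m; N'_2 = 90·cos2.6° − 3·1.301 = 86.0; c'Δl = 8.72; W sinα = 4.1
Slice 3: Δl = 2.4/cos14.8° = 2.482 m; N'_3 = 238·cos14.8° − 42·2.482 = 125.8; c'Δl = 16.63; W sinα = 60.8
Slice 4: Δl = 2.0/cos30.4° = 2.319 m; N'_4 = 164·cos30.4° − 31·2.319 = 69.6; c'Δl = 15.54; W sinα = 83.0
Slice 5: Δl = 2.7/cos50.7° = 4.263 m; N'_5 = 117·cos50.7° − 14·4.263 = 14.4; c'Δl = 28.56; W sinα = 90.5
Σc'Δl = 83.0 kN/m; ΣN' = 323.0 kN/m; ΣW sinα = 230.4 kN/m
Resisting = 83.0 + 323.0·tan31.0° = 83.0 + 194.1 = 277.1 kN/m
FS = 277.1 / 230.4 = 1.202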